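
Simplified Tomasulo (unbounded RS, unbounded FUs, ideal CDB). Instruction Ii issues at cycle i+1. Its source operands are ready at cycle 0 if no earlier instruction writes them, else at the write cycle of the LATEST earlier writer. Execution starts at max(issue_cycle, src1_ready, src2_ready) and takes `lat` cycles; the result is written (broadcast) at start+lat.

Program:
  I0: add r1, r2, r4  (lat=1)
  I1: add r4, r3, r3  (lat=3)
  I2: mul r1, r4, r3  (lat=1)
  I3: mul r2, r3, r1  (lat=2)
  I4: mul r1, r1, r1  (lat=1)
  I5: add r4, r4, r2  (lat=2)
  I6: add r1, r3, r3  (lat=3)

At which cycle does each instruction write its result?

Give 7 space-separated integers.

I0 add r1: issue@1 deps=(None,None) exec_start@1 write@2
I1 add r4: issue@2 deps=(None,None) exec_start@2 write@5
I2 mul r1: issue@3 deps=(1,None) exec_start@5 write@6
I3 mul r2: issue@4 deps=(None,2) exec_start@6 write@8
I4 mul r1: issue@5 deps=(2,2) exec_start@6 write@7
I5 add r4: issue@6 deps=(1,3) exec_start@8 write@10
I6 add r1: issue@7 deps=(None,None) exec_start@7 write@10

Answer: 2 5 6 8 7 10 10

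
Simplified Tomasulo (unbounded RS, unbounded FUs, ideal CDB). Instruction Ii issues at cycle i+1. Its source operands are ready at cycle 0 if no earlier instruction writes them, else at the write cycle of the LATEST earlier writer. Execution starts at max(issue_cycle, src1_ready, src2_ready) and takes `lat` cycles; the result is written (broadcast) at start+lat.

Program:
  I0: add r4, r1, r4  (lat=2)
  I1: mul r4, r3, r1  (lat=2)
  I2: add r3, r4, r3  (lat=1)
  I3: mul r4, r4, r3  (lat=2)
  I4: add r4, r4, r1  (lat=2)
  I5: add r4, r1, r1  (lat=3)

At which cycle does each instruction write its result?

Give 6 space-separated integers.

Answer: 3 4 5 7 9 9

Derivation:
I0 add r4: issue@1 deps=(None,None) exec_start@1 write@3
I1 mul r4: issue@2 deps=(None,None) exec_start@2 write@4
I2 add r3: issue@3 deps=(1,None) exec_start@4 write@5
I3 mul r4: issue@4 deps=(1,2) exec_start@5 write@7
I4 add r4: issue@5 deps=(3,None) exec_start@7 write@9
I5 add r4: issue@6 deps=(None,None) exec_start@6 write@9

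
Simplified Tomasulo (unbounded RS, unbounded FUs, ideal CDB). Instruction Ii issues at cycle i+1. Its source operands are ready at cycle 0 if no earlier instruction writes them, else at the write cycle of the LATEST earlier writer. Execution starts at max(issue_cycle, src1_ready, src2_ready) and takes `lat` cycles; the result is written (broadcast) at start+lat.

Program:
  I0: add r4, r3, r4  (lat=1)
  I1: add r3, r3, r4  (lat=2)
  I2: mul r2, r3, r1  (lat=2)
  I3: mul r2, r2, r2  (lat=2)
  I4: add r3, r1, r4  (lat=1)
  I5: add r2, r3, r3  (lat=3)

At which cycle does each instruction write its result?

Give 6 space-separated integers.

Answer: 2 4 6 8 6 9

Derivation:
I0 add r4: issue@1 deps=(None,None) exec_start@1 write@2
I1 add r3: issue@2 deps=(None,0) exec_start@2 write@4
I2 mul r2: issue@3 deps=(1,None) exec_start@4 write@6
I3 mul r2: issue@4 deps=(2,2) exec_start@6 write@8
I4 add r3: issue@5 deps=(None,0) exec_start@5 write@6
I5 add r2: issue@6 deps=(4,4) exec_start@6 write@9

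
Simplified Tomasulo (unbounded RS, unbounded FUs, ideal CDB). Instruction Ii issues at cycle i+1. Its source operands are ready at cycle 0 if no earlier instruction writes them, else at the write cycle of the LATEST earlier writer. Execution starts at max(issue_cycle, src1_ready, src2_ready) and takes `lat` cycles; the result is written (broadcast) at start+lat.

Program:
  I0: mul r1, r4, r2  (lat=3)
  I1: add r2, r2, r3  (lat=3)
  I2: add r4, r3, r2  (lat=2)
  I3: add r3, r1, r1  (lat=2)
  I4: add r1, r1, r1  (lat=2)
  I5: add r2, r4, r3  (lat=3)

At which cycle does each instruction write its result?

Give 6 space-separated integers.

I0 mul r1: issue@1 deps=(None,None) exec_start@1 write@4
I1 add r2: issue@2 deps=(None,None) exec_start@2 write@5
I2 add r4: issue@3 deps=(None,1) exec_start@5 write@7
I3 add r3: issue@4 deps=(0,0) exec_start@4 write@6
I4 add r1: issue@5 deps=(0,0) exec_start@5 write@7
I5 add r2: issue@6 deps=(2,3) exec_start@7 write@10

Answer: 4 5 7 6 7 10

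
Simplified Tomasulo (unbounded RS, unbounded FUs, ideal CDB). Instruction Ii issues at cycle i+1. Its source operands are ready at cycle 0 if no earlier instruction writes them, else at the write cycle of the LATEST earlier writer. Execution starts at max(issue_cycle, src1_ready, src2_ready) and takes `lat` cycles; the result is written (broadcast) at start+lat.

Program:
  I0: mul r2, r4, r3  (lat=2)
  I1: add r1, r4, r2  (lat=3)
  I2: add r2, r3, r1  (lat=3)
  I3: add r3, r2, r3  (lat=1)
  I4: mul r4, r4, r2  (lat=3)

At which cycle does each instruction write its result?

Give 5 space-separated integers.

Answer: 3 6 9 10 12

Derivation:
I0 mul r2: issue@1 deps=(None,None) exec_start@1 write@3
I1 add r1: issue@2 deps=(None,0) exec_start@3 write@6
I2 add r2: issue@3 deps=(None,1) exec_start@6 write@9
I3 add r3: issue@4 deps=(2,None) exec_start@9 write@10
I4 mul r4: issue@5 deps=(None,2) exec_start@9 write@12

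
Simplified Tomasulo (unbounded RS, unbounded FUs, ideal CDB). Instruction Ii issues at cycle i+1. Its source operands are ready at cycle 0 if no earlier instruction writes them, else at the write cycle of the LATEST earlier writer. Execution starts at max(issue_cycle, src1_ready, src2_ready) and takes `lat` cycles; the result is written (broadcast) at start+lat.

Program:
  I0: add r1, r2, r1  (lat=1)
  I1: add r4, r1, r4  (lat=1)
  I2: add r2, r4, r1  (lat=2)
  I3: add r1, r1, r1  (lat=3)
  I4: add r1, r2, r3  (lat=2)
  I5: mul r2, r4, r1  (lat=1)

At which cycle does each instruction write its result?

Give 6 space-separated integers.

I0 add r1: issue@1 deps=(None,None) exec_start@1 write@2
I1 add r4: issue@2 deps=(0,None) exec_start@2 write@3
I2 add r2: issue@3 deps=(1,0) exec_start@3 write@5
I3 add r1: issue@4 deps=(0,0) exec_start@4 write@7
I4 add r1: issue@5 deps=(2,None) exec_start@5 write@7
I5 mul r2: issue@6 deps=(1,4) exec_start@7 write@8

Answer: 2 3 5 7 7 8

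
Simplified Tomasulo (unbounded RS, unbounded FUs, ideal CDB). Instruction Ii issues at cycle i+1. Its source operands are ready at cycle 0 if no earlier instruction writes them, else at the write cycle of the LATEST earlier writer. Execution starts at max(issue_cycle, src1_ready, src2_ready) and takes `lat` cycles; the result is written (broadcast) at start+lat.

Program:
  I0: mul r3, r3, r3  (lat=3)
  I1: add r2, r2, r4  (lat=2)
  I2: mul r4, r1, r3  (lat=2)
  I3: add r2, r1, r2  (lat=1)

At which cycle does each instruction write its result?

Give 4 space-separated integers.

I0 mul r3: issue@1 deps=(None,None) exec_start@1 write@4
I1 add r2: issue@2 deps=(None,None) exec_start@2 write@4
I2 mul r4: issue@3 deps=(None,0) exec_start@4 write@6
I3 add r2: issue@4 deps=(None,1) exec_start@4 write@5

Answer: 4 4 6 5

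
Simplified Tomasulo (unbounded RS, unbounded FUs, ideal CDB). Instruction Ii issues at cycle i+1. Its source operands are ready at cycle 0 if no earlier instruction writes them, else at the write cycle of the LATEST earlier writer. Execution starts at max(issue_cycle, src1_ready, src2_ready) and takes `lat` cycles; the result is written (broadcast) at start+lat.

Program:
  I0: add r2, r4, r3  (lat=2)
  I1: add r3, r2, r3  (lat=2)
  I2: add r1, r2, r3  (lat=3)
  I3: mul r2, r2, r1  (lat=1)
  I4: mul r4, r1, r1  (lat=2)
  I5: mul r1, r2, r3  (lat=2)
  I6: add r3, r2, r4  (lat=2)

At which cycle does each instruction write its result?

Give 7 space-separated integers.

Answer: 3 5 8 9 10 11 12

Derivation:
I0 add r2: issue@1 deps=(None,None) exec_start@1 write@3
I1 add r3: issue@2 deps=(0,None) exec_start@3 write@5
I2 add r1: issue@3 deps=(0,1) exec_start@5 write@8
I3 mul r2: issue@4 deps=(0,2) exec_start@8 write@9
I4 mul r4: issue@5 deps=(2,2) exec_start@8 write@10
I5 mul r1: issue@6 deps=(3,1) exec_start@9 write@11
I6 add r3: issue@7 deps=(3,4) exec_start@10 write@12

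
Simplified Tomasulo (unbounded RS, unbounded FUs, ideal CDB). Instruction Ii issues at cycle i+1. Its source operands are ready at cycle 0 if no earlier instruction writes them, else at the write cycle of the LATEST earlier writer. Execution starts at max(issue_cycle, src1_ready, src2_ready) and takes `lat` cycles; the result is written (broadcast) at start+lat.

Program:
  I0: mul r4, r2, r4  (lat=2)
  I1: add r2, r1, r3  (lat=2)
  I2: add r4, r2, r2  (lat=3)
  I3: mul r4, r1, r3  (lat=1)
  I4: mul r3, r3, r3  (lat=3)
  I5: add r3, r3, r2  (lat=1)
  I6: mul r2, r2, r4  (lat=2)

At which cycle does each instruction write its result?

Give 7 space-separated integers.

Answer: 3 4 7 5 8 9 9

Derivation:
I0 mul r4: issue@1 deps=(None,None) exec_start@1 write@3
I1 add r2: issue@2 deps=(None,None) exec_start@2 write@4
I2 add r4: issue@3 deps=(1,1) exec_start@4 write@7
I3 mul r4: issue@4 deps=(None,None) exec_start@4 write@5
I4 mul r3: issue@5 deps=(None,None) exec_start@5 write@8
I5 add r3: issue@6 deps=(4,1) exec_start@8 write@9
I6 mul r2: issue@7 deps=(1,3) exec_start@7 write@9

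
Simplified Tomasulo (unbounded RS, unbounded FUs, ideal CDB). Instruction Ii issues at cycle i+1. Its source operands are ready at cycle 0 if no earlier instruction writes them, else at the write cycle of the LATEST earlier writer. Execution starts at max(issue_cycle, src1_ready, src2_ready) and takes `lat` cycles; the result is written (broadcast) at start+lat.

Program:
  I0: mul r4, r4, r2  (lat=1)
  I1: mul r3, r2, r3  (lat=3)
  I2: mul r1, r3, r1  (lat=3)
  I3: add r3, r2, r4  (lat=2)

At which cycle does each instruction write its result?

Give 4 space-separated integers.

Answer: 2 5 8 6

Derivation:
I0 mul r4: issue@1 deps=(None,None) exec_start@1 write@2
I1 mul r3: issue@2 deps=(None,None) exec_start@2 write@5
I2 mul r1: issue@3 deps=(1,None) exec_start@5 write@8
I3 add r3: issue@4 deps=(None,0) exec_start@4 write@6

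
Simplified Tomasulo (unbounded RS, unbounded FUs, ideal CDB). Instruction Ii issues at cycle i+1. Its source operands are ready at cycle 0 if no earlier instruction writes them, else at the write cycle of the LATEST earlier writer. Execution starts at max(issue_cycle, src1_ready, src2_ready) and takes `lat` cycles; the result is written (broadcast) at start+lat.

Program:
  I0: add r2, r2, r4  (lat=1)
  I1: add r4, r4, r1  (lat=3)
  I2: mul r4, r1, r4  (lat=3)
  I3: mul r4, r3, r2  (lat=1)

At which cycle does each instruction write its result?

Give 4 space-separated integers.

I0 add r2: issue@1 deps=(None,None) exec_start@1 write@2
I1 add r4: issue@2 deps=(None,None) exec_start@2 write@5
I2 mul r4: issue@3 deps=(None,1) exec_start@5 write@8
I3 mul r4: issue@4 deps=(None,0) exec_start@4 write@5

Answer: 2 5 8 5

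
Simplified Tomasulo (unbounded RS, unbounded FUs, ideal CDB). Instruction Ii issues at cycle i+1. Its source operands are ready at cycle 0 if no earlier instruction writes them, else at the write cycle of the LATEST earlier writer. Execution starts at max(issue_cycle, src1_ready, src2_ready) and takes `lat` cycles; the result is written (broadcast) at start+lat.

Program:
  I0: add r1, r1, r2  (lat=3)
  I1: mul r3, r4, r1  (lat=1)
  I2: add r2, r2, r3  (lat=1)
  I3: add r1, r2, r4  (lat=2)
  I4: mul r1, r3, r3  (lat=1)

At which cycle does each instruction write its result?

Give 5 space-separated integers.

I0 add r1: issue@1 deps=(None,None) exec_start@1 write@4
I1 mul r3: issue@2 deps=(None,0) exec_start@4 write@5
I2 add r2: issue@3 deps=(None,1) exec_start@5 write@6
I3 add r1: issue@4 deps=(2,None) exec_start@6 write@8
I4 mul r1: issue@5 deps=(1,1) exec_start@5 write@6

Answer: 4 5 6 8 6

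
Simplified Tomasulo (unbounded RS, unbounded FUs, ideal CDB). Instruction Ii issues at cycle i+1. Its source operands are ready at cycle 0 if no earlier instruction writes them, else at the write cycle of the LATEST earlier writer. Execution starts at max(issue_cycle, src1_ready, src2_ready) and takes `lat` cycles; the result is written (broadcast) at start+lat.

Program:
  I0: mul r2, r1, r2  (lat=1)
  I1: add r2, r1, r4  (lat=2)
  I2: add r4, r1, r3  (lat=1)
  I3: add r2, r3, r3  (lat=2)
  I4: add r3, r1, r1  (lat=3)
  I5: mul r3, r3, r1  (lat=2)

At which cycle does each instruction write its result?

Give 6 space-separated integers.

I0 mul r2: issue@1 deps=(None,None) exec_start@1 write@2
I1 add r2: issue@2 deps=(None,None) exec_start@2 write@4
I2 add r4: issue@3 deps=(None,None) exec_start@3 write@4
I3 add r2: issue@4 deps=(None,None) exec_start@4 write@6
I4 add r3: issue@5 deps=(None,None) exec_start@5 write@8
I5 mul r3: issue@6 deps=(4,None) exec_start@8 write@10

Answer: 2 4 4 6 8 10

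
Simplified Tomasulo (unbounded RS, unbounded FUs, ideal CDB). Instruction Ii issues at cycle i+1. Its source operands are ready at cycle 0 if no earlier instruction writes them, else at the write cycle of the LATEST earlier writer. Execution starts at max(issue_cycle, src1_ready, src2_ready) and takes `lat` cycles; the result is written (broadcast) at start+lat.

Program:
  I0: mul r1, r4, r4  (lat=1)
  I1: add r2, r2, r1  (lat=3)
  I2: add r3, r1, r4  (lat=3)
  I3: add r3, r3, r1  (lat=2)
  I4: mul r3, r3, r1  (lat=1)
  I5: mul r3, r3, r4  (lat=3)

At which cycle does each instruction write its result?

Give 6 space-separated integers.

Answer: 2 5 6 8 9 12

Derivation:
I0 mul r1: issue@1 deps=(None,None) exec_start@1 write@2
I1 add r2: issue@2 deps=(None,0) exec_start@2 write@5
I2 add r3: issue@3 deps=(0,None) exec_start@3 write@6
I3 add r3: issue@4 deps=(2,0) exec_start@6 write@8
I4 mul r3: issue@5 deps=(3,0) exec_start@8 write@9
I5 mul r3: issue@6 deps=(4,None) exec_start@9 write@12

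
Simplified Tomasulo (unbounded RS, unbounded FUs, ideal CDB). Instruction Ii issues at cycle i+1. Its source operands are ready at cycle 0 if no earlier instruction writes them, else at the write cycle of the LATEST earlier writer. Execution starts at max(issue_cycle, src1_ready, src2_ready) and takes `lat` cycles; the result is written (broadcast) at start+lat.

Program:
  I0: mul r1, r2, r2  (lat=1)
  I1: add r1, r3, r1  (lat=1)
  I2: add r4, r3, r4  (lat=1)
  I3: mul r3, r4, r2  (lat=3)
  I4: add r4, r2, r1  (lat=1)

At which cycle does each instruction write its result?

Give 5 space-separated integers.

Answer: 2 3 4 7 6

Derivation:
I0 mul r1: issue@1 deps=(None,None) exec_start@1 write@2
I1 add r1: issue@2 deps=(None,0) exec_start@2 write@3
I2 add r4: issue@3 deps=(None,None) exec_start@3 write@4
I3 mul r3: issue@4 deps=(2,None) exec_start@4 write@7
I4 add r4: issue@5 deps=(None,1) exec_start@5 write@6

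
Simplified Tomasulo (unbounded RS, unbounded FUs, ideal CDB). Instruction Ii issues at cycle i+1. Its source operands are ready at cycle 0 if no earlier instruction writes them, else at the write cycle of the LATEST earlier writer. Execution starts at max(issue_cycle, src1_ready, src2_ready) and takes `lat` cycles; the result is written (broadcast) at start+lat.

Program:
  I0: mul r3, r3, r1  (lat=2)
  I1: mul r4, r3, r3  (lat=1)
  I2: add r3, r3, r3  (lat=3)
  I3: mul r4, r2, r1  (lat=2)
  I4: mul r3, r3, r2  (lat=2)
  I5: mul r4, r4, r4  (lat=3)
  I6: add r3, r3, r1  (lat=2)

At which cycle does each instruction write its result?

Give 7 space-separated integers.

I0 mul r3: issue@1 deps=(None,None) exec_start@1 write@3
I1 mul r4: issue@2 deps=(0,0) exec_start@3 write@4
I2 add r3: issue@3 deps=(0,0) exec_start@3 write@6
I3 mul r4: issue@4 deps=(None,None) exec_start@4 write@6
I4 mul r3: issue@5 deps=(2,None) exec_start@6 write@8
I5 mul r4: issue@6 deps=(3,3) exec_start@6 write@9
I6 add r3: issue@7 deps=(4,None) exec_start@8 write@10

Answer: 3 4 6 6 8 9 10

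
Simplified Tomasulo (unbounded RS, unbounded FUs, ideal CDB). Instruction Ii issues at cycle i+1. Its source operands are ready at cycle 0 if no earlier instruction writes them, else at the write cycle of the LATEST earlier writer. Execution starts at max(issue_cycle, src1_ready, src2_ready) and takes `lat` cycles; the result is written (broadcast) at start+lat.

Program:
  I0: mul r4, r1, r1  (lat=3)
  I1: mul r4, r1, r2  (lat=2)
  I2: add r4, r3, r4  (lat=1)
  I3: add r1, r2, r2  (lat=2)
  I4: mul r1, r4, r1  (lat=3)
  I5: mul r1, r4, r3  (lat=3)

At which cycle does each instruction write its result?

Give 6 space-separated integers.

I0 mul r4: issue@1 deps=(None,None) exec_start@1 write@4
I1 mul r4: issue@2 deps=(None,None) exec_start@2 write@4
I2 add r4: issue@3 deps=(None,1) exec_start@4 write@5
I3 add r1: issue@4 deps=(None,None) exec_start@4 write@6
I4 mul r1: issue@5 deps=(2,3) exec_start@6 write@9
I5 mul r1: issue@6 deps=(2,None) exec_start@6 write@9

Answer: 4 4 5 6 9 9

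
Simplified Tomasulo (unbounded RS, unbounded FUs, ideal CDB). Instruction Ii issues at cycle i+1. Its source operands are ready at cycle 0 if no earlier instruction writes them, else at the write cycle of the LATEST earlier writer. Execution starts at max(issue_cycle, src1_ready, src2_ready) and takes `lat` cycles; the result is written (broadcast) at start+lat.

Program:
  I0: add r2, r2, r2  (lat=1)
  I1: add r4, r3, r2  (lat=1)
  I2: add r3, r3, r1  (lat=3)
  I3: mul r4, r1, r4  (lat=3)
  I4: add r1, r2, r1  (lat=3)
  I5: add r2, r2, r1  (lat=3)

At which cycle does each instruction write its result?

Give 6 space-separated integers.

I0 add r2: issue@1 deps=(None,None) exec_start@1 write@2
I1 add r4: issue@2 deps=(None,0) exec_start@2 write@3
I2 add r3: issue@3 deps=(None,None) exec_start@3 write@6
I3 mul r4: issue@4 deps=(None,1) exec_start@4 write@7
I4 add r1: issue@5 deps=(0,None) exec_start@5 write@8
I5 add r2: issue@6 deps=(0,4) exec_start@8 write@11

Answer: 2 3 6 7 8 11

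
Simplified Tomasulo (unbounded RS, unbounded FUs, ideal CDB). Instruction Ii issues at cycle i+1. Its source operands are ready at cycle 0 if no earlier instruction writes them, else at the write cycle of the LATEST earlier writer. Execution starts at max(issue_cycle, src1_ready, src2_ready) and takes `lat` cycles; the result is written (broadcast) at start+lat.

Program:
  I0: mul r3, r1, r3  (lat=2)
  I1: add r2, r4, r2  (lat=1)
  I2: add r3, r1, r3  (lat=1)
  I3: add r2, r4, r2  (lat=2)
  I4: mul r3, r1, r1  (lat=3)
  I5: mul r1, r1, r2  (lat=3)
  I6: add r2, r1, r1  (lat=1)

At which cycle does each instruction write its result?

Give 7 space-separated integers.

I0 mul r3: issue@1 deps=(None,None) exec_start@1 write@3
I1 add r2: issue@2 deps=(None,None) exec_start@2 write@3
I2 add r3: issue@3 deps=(None,0) exec_start@3 write@4
I3 add r2: issue@4 deps=(None,1) exec_start@4 write@6
I4 mul r3: issue@5 deps=(None,None) exec_start@5 write@8
I5 mul r1: issue@6 deps=(None,3) exec_start@6 write@9
I6 add r2: issue@7 deps=(5,5) exec_start@9 write@10

Answer: 3 3 4 6 8 9 10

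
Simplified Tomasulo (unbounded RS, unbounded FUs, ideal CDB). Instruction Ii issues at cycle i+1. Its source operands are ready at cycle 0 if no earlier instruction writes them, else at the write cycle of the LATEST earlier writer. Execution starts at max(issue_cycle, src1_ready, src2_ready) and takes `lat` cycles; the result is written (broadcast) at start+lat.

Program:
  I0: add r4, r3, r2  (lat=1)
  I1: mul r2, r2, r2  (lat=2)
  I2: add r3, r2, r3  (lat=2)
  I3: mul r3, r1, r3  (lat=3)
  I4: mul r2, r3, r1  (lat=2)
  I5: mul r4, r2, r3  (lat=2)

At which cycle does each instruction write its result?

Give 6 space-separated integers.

Answer: 2 4 6 9 11 13

Derivation:
I0 add r4: issue@1 deps=(None,None) exec_start@1 write@2
I1 mul r2: issue@2 deps=(None,None) exec_start@2 write@4
I2 add r3: issue@3 deps=(1,None) exec_start@4 write@6
I3 mul r3: issue@4 deps=(None,2) exec_start@6 write@9
I4 mul r2: issue@5 deps=(3,None) exec_start@9 write@11
I5 mul r4: issue@6 deps=(4,3) exec_start@11 write@13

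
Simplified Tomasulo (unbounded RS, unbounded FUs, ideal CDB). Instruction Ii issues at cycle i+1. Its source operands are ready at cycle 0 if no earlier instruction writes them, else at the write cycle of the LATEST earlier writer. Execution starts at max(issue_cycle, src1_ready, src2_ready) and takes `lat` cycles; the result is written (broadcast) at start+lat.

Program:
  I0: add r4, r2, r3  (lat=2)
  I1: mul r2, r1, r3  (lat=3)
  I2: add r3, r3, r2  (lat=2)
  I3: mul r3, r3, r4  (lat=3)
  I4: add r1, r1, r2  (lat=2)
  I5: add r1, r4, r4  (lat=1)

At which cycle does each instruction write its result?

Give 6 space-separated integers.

Answer: 3 5 7 10 7 7

Derivation:
I0 add r4: issue@1 deps=(None,None) exec_start@1 write@3
I1 mul r2: issue@2 deps=(None,None) exec_start@2 write@5
I2 add r3: issue@3 deps=(None,1) exec_start@5 write@7
I3 mul r3: issue@4 deps=(2,0) exec_start@7 write@10
I4 add r1: issue@5 deps=(None,1) exec_start@5 write@7
I5 add r1: issue@6 deps=(0,0) exec_start@6 write@7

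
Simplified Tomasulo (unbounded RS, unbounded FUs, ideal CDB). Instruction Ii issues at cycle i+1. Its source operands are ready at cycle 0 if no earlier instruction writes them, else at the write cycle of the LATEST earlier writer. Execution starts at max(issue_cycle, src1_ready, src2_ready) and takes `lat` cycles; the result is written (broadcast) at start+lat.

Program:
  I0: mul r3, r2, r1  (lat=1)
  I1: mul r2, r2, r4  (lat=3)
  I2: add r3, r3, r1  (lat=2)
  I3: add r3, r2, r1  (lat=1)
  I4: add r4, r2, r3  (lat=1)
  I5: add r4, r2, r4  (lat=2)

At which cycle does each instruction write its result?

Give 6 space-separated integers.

Answer: 2 5 5 6 7 9

Derivation:
I0 mul r3: issue@1 deps=(None,None) exec_start@1 write@2
I1 mul r2: issue@2 deps=(None,None) exec_start@2 write@5
I2 add r3: issue@3 deps=(0,None) exec_start@3 write@5
I3 add r3: issue@4 deps=(1,None) exec_start@5 write@6
I4 add r4: issue@5 deps=(1,3) exec_start@6 write@7
I5 add r4: issue@6 deps=(1,4) exec_start@7 write@9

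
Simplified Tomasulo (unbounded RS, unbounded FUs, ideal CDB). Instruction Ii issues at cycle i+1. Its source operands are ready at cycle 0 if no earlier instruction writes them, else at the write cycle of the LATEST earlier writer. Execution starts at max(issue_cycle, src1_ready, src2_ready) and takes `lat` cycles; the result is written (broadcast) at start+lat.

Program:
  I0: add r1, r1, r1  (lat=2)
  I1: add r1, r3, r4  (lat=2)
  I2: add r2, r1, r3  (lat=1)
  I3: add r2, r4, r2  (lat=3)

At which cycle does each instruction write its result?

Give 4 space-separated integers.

I0 add r1: issue@1 deps=(None,None) exec_start@1 write@3
I1 add r1: issue@2 deps=(None,None) exec_start@2 write@4
I2 add r2: issue@3 deps=(1,None) exec_start@4 write@5
I3 add r2: issue@4 deps=(None,2) exec_start@5 write@8

Answer: 3 4 5 8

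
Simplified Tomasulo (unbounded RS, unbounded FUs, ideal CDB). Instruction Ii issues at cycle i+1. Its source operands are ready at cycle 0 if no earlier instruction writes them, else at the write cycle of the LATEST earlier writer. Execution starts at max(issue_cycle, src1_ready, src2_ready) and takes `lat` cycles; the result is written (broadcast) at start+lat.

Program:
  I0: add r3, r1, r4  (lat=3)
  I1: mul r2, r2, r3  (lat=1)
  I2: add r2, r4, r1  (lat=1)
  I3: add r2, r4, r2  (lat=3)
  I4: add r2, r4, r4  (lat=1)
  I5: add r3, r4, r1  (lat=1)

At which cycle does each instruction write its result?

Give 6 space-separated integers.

I0 add r3: issue@1 deps=(None,None) exec_start@1 write@4
I1 mul r2: issue@2 deps=(None,0) exec_start@4 write@5
I2 add r2: issue@3 deps=(None,None) exec_start@3 write@4
I3 add r2: issue@4 deps=(None,2) exec_start@4 write@7
I4 add r2: issue@5 deps=(None,None) exec_start@5 write@6
I5 add r3: issue@6 deps=(None,None) exec_start@6 write@7

Answer: 4 5 4 7 6 7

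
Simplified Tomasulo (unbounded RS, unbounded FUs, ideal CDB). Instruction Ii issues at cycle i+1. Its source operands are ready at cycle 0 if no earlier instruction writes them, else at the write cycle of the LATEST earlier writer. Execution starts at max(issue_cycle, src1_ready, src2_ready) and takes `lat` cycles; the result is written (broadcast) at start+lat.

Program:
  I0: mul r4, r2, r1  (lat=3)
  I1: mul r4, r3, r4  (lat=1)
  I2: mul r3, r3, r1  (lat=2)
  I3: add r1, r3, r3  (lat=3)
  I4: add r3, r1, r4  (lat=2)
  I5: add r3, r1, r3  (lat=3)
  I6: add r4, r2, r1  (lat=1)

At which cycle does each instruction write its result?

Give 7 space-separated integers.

Answer: 4 5 5 8 10 13 9

Derivation:
I0 mul r4: issue@1 deps=(None,None) exec_start@1 write@4
I1 mul r4: issue@2 deps=(None,0) exec_start@4 write@5
I2 mul r3: issue@3 deps=(None,None) exec_start@3 write@5
I3 add r1: issue@4 deps=(2,2) exec_start@5 write@8
I4 add r3: issue@5 deps=(3,1) exec_start@8 write@10
I5 add r3: issue@6 deps=(3,4) exec_start@10 write@13
I6 add r4: issue@7 deps=(None,3) exec_start@8 write@9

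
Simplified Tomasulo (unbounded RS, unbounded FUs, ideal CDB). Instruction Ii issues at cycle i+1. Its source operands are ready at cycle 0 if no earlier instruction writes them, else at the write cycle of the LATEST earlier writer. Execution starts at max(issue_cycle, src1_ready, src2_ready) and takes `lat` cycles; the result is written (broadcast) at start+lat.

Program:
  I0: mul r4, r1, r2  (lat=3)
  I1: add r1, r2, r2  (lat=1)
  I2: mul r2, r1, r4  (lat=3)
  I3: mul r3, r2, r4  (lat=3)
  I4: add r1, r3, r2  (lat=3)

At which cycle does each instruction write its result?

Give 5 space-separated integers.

I0 mul r4: issue@1 deps=(None,None) exec_start@1 write@4
I1 add r1: issue@2 deps=(None,None) exec_start@2 write@3
I2 mul r2: issue@3 deps=(1,0) exec_start@4 write@7
I3 mul r3: issue@4 deps=(2,0) exec_start@7 write@10
I4 add r1: issue@5 deps=(3,2) exec_start@10 write@13

Answer: 4 3 7 10 13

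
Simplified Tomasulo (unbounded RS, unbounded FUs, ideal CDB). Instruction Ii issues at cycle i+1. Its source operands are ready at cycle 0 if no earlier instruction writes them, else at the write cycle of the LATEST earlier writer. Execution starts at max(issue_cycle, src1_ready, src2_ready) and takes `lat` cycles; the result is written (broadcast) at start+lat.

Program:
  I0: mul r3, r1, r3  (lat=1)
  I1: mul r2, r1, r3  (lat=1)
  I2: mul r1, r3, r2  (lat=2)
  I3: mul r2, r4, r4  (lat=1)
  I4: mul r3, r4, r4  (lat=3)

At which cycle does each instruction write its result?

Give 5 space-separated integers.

I0 mul r3: issue@1 deps=(None,None) exec_start@1 write@2
I1 mul r2: issue@2 deps=(None,0) exec_start@2 write@3
I2 mul r1: issue@3 deps=(0,1) exec_start@3 write@5
I3 mul r2: issue@4 deps=(None,None) exec_start@4 write@5
I4 mul r3: issue@5 deps=(None,None) exec_start@5 write@8

Answer: 2 3 5 5 8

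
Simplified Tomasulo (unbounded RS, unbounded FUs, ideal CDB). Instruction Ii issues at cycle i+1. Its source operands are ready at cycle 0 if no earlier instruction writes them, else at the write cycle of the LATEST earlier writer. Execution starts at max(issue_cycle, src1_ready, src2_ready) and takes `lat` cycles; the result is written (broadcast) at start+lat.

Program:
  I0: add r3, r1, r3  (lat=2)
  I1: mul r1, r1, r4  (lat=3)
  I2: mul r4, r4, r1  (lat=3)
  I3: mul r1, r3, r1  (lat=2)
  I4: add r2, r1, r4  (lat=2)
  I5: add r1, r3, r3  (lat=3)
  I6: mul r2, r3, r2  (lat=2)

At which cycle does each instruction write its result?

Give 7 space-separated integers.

Answer: 3 5 8 7 10 9 12

Derivation:
I0 add r3: issue@1 deps=(None,None) exec_start@1 write@3
I1 mul r1: issue@2 deps=(None,None) exec_start@2 write@5
I2 mul r4: issue@3 deps=(None,1) exec_start@5 write@8
I3 mul r1: issue@4 deps=(0,1) exec_start@5 write@7
I4 add r2: issue@5 deps=(3,2) exec_start@8 write@10
I5 add r1: issue@6 deps=(0,0) exec_start@6 write@9
I6 mul r2: issue@7 deps=(0,4) exec_start@10 write@12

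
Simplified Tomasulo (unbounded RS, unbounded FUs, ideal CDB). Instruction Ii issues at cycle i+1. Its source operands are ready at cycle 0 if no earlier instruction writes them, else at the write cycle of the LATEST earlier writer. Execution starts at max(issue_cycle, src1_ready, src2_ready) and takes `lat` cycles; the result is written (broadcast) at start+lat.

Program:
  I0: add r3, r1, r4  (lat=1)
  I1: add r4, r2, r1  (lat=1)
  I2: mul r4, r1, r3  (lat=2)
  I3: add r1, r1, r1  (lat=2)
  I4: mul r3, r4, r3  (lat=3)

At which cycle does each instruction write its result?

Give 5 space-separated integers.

Answer: 2 3 5 6 8

Derivation:
I0 add r3: issue@1 deps=(None,None) exec_start@1 write@2
I1 add r4: issue@2 deps=(None,None) exec_start@2 write@3
I2 mul r4: issue@3 deps=(None,0) exec_start@3 write@5
I3 add r1: issue@4 deps=(None,None) exec_start@4 write@6
I4 mul r3: issue@5 deps=(2,0) exec_start@5 write@8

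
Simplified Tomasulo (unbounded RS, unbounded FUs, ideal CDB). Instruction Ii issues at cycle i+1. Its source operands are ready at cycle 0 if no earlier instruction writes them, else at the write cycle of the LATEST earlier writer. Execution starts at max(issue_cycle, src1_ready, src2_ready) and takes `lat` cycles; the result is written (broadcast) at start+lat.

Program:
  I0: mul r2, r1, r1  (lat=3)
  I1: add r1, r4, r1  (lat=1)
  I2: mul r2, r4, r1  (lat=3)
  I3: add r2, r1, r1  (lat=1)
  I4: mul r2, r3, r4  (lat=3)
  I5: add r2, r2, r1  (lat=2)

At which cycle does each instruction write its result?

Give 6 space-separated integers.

Answer: 4 3 6 5 8 10

Derivation:
I0 mul r2: issue@1 deps=(None,None) exec_start@1 write@4
I1 add r1: issue@2 deps=(None,None) exec_start@2 write@3
I2 mul r2: issue@3 deps=(None,1) exec_start@3 write@6
I3 add r2: issue@4 deps=(1,1) exec_start@4 write@5
I4 mul r2: issue@5 deps=(None,None) exec_start@5 write@8
I5 add r2: issue@6 deps=(4,1) exec_start@8 write@10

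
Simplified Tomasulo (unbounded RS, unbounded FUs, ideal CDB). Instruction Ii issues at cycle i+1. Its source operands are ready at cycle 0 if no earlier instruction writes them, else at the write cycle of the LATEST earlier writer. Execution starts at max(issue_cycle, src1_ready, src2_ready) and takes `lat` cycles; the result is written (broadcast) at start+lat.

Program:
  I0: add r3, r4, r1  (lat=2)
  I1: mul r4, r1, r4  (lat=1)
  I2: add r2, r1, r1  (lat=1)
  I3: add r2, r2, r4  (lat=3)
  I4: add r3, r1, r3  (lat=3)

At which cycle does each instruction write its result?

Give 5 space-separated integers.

Answer: 3 3 4 7 8

Derivation:
I0 add r3: issue@1 deps=(None,None) exec_start@1 write@3
I1 mul r4: issue@2 deps=(None,None) exec_start@2 write@3
I2 add r2: issue@3 deps=(None,None) exec_start@3 write@4
I3 add r2: issue@4 deps=(2,1) exec_start@4 write@7
I4 add r3: issue@5 deps=(None,0) exec_start@5 write@8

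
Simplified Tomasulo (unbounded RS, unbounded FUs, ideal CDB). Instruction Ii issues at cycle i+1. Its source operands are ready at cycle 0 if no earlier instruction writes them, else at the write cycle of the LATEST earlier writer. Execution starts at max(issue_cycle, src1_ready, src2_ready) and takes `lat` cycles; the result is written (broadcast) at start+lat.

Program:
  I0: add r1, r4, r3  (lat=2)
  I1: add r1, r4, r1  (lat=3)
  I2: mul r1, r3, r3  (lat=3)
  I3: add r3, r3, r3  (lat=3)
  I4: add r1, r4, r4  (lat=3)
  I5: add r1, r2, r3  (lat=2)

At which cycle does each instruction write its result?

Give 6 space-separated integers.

I0 add r1: issue@1 deps=(None,None) exec_start@1 write@3
I1 add r1: issue@2 deps=(None,0) exec_start@3 write@6
I2 mul r1: issue@3 deps=(None,None) exec_start@3 write@6
I3 add r3: issue@4 deps=(None,None) exec_start@4 write@7
I4 add r1: issue@5 deps=(None,None) exec_start@5 write@8
I5 add r1: issue@6 deps=(None,3) exec_start@7 write@9

Answer: 3 6 6 7 8 9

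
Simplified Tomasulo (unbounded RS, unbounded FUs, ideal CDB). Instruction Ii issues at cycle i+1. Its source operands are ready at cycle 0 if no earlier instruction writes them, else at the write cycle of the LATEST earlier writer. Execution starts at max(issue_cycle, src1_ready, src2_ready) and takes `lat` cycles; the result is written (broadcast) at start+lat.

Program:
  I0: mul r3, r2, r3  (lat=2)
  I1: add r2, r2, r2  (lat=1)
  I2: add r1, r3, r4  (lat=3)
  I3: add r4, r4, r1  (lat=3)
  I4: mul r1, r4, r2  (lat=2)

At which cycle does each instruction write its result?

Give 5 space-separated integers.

I0 mul r3: issue@1 deps=(None,None) exec_start@1 write@3
I1 add r2: issue@2 deps=(None,None) exec_start@2 write@3
I2 add r1: issue@3 deps=(0,None) exec_start@3 write@6
I3 add r4: issue@4 deps=(None,2) exec_start@6 write@9
I4 mul r1: issue@5 deps=(3,1) exec_start@9 write@11

Answer: 3 3 6 9 11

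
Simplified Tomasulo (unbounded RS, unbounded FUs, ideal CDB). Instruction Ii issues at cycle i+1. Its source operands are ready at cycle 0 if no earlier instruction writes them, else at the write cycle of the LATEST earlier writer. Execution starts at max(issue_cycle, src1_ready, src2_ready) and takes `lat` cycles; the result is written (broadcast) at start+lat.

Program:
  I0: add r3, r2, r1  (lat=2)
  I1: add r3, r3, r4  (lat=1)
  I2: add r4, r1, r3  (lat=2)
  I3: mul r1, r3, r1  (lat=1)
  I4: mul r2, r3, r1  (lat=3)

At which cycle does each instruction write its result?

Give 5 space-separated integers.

Answer: 3 4 6 5 8

Derivation:
I0 add r3: issue@1 deps=(None,None) exec_start@1 write@3
I1 add r3: issue@2 deps=(0,None) exec_start@3 write@4
I2 add r4: issue@3 deps=(None,1) exec_start@4 write@6
I3 mul r1: issue@4 deps=(1,None) exec_start@4 write@5
I4 mul r2: issue@5 deps=(1,3) exec_start@5 write@8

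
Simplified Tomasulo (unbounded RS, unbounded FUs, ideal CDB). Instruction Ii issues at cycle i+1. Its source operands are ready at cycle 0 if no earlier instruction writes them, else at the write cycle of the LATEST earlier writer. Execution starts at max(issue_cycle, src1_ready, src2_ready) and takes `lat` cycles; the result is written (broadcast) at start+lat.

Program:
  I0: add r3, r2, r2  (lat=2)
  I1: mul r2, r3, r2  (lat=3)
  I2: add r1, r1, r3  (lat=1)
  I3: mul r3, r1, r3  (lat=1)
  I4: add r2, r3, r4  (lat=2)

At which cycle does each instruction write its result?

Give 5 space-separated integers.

I0 add r3: issue@1 deps=(None,None) exec_start@1 write@3
I1 mul r2: issue@2 deps=(0,None) exec_start@3 write@6
I2 add r1: issue@3 deps=(None,0) exec_start@3 write@4
I3 mul r3: issue@4 deps=(2,0) exec_start@4 write@5
I4 add r2: issue@5 deps=(3,None) exec_start@5 write@7

Answer: 3 6 4 5 7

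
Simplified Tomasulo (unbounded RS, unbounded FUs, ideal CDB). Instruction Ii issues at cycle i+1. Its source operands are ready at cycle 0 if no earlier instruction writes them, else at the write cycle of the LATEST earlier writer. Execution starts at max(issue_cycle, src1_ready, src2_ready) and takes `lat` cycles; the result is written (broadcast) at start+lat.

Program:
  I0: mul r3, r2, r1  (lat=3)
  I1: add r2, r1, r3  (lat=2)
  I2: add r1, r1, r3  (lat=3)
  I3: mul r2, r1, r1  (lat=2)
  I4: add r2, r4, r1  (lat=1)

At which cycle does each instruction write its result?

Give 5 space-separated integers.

I0 mul r3: issue@1 deps=(None,None) exec_start@1 write@4
I1 add r2: issue@2 deps=(None,0) exec_start@4 write@6
I2 add r1: issue@3 deps=(None,0) exec_start@4 write@7
I3 mul r2: issue@4 deps=(2,2) exec_start@7 write@9
I4 add r2: issue@5 deps=(None,2) exec_start@7 write@8

Answer: 4 6 7 9 8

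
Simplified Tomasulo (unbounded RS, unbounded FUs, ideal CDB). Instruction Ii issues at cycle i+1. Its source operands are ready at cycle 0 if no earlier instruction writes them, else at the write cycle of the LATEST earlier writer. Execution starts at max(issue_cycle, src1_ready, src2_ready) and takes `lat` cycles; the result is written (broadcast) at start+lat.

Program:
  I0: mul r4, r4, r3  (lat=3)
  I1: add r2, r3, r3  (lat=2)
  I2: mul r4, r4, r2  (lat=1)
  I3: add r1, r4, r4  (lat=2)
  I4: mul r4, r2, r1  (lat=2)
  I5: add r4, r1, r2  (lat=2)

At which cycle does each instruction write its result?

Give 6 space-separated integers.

I0 mul r4: issue@1 deps=(None,None) exec_start@1 write@4
I1 add r2: issue@2 deps=(None,None) exec_start@2 write@4
I2 mul r4: issue@3 deps=(0,1) exec_start@4 write@5
I3 add r1: issue@4 deps=(2,2) exec_start@5 write@7
I4 mul r4: issue@5 deps=(1,3) exec_start@7 write@9
I5 add r4: issue@6 deps=(3,1) exec_start@7 write@9

Answer: 4 4 5 7 9 9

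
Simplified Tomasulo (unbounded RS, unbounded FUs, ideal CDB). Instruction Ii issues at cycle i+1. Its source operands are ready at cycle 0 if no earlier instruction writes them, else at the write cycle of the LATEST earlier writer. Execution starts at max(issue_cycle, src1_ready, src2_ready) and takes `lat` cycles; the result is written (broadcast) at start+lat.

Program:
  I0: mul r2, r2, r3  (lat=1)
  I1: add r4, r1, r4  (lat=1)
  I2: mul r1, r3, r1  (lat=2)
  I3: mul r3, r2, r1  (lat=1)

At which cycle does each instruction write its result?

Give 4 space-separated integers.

I0 mul r2: issue@1 deps=(None,None) exec_start@1 write@2
I1 add r4: issue@2 deps=(None,None) exec_start@2 write@3
I2 mul r1: issue@3 deps=(None,None) exec_start@3 write@5
I3 mul r3: issue@4 deps=(0,2) exec_start@5 write@6

Answer: 2 3 5 6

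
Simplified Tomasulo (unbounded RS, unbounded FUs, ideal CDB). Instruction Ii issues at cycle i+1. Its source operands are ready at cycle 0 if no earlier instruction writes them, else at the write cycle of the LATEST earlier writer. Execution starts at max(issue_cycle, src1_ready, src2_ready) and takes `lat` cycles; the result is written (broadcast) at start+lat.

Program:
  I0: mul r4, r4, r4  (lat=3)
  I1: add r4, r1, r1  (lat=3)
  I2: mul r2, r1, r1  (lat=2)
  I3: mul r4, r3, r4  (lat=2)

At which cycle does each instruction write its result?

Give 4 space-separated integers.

I0 mul r4: issue@1 deps=(None,None) exec_start@1 write@4
I1 add r4: issue@2 deps=(None,None) exec_start@2 write@5
I2 mul r2: issue@3 deps=(None,None) exec_start@3 write@5
I3 mul r4: issue@4 deps=(None,1) exec_start@5 write@7

Answer: 4 5 5 7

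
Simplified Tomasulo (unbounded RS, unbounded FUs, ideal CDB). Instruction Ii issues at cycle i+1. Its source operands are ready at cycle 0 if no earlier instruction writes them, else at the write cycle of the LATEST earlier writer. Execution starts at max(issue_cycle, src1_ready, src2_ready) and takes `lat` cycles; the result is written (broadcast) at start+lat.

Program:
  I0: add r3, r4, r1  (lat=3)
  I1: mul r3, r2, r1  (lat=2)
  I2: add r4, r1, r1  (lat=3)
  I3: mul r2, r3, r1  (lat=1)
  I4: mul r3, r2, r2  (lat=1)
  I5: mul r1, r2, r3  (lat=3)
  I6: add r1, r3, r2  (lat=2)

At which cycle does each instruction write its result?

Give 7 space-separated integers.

I0 add r3: issue@1 deps=(None,None) exec_start@1 write@4
I1 mul r3: issue@2 deps=(None,None) exec_start@2 write@4
I2 add r4: issue@3 deps=(None,None) exec_start@3 write@6
I3 mul r2: issue@4 deps=(1,None) exec_start@4 write@5
I4 mul r3: issue@5 deps=(3,3) exec_start@5 write@6
I5 mul r1: issue@6 deps=(3,4) exec_start@6 write@9
I6 add r1: issue@7 deps=(4,3) exec_start@7 write@9

Answer: 4 4 6 5 6 9 9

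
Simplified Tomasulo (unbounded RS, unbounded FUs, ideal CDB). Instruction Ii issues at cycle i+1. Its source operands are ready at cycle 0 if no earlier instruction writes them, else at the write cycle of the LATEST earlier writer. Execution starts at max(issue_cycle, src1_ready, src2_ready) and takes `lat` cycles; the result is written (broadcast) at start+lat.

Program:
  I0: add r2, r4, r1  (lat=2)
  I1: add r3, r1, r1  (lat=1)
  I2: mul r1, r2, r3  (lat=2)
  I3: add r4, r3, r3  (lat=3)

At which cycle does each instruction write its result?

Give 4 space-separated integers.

I0 add r2: issue@1 deps=(None,None) exec_start@1 write@3
I1 add r3: issue@2 deps=(None,None) exec_start@2 write@3
I2 mul r1: issue@3 deps=(0,1) exec_start@3 write@5
I3 add r4: issue@4 deps=(1,1) exec_start@4 write@7

Answer: 3 3 5 7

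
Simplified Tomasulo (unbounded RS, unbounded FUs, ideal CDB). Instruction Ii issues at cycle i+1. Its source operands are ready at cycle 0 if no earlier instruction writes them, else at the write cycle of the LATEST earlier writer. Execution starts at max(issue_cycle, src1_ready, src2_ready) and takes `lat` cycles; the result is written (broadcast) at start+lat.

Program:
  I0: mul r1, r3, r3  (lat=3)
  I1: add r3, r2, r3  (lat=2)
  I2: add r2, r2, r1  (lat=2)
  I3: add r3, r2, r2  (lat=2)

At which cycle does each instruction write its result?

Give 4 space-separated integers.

I0 mul r1: issue@1 deps=(None,None) exec_start@1 write@4
I1 add r3: issue@2 deps=(None,None) exec_start@2 write@4
I2 add r2: issue@3 deps=(None,0) exec_start@4 write@6
I3 add r3: issue@4 deps=(2,2) exec_start@6 write@8

Answer: 4 4 6 8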